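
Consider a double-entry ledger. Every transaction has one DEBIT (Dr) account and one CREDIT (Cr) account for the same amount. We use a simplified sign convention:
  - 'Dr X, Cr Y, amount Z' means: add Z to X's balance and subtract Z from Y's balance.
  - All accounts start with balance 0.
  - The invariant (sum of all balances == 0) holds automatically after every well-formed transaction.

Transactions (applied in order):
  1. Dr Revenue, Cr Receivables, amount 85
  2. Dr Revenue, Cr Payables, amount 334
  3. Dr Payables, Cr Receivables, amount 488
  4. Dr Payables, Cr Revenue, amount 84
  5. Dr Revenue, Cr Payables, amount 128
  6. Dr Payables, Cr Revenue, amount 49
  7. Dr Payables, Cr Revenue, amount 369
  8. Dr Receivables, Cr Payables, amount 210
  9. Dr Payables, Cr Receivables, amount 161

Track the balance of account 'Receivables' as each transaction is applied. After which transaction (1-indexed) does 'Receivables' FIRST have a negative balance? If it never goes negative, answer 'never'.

Answer: 1

Derivation:
After txn 1: Receivables=-85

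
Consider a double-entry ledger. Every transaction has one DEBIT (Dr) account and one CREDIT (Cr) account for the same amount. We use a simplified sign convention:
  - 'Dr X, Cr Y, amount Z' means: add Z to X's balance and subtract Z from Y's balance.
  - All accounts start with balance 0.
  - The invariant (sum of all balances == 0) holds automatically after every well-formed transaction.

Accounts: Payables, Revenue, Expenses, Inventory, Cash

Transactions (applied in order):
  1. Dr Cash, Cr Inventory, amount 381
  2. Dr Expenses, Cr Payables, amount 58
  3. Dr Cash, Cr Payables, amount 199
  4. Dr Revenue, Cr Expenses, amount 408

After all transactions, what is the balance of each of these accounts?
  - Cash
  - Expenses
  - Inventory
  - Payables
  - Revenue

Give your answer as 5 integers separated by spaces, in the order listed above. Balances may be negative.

Answer: 580 -350 -381 -257 408

Derivation:
After txn 1 (Dr Cash, Cr Inventory, amount 381): Cash=381 Inventory=-381
After txn 2 (Dr Expenses, Cr Payables, amount 58): Cash=381 Expenses=58 Inventory=-381 Payables=-58
After txn 3 (Dr Cash, Cr Payables, amount 199): Cash=580 Expenses=58 Inventory=-381 Payables=-257
After txn 4 (Dr Revenue, Cr Expenses, amount 408): Cash=580 Expenses=-350 Inventory=-381 Payables=-257 Revenue=408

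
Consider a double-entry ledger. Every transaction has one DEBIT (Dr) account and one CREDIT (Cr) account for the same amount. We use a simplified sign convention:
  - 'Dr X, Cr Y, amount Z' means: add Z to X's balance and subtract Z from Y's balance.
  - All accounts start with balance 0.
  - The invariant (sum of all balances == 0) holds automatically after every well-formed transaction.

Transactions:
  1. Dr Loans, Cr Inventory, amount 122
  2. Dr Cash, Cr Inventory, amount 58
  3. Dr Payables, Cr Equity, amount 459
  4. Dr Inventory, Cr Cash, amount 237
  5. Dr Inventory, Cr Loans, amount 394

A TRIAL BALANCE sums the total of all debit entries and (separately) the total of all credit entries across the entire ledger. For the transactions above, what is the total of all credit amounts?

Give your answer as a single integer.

Answer: 1270

Derivation:
Txn 1: credit+=122
Txn 2: credit+=58
Txn 3: credit+=459
Txn 4: credit+=237
Txn 5: credit+=394
Total credits = 1270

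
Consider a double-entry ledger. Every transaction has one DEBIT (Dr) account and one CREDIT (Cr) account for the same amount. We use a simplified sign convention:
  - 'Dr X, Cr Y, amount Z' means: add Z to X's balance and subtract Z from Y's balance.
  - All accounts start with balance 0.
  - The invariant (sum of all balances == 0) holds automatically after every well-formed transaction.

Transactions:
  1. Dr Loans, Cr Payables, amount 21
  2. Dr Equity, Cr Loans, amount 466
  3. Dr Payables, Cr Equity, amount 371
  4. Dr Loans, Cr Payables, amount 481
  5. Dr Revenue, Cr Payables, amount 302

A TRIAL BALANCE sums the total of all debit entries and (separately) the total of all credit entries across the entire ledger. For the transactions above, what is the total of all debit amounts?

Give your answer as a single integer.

Txn 1: debit+=21
Txn 2: debit+=466
Txn 3: debit+=371
Txn 4: debit+=481
Txn 5: debit+=302
Total debits = 1641

Answer: 1641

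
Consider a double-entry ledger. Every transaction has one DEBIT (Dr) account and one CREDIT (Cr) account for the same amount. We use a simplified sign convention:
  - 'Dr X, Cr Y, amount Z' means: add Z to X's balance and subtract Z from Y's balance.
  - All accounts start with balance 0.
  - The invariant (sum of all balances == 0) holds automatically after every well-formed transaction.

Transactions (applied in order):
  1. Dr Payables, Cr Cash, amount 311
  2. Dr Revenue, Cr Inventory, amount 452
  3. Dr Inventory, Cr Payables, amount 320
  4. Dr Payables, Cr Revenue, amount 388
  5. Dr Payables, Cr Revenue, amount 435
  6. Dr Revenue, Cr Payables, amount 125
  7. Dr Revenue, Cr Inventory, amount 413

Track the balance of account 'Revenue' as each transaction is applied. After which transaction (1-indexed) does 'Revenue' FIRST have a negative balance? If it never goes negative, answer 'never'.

Answer: 5

Derivation:
After txn 1: Revenue=0
After txn 2: Revenue=452
After txn 3: Revenue=452
After txn 4: Revenue=64
After txn 5: Revenue=-371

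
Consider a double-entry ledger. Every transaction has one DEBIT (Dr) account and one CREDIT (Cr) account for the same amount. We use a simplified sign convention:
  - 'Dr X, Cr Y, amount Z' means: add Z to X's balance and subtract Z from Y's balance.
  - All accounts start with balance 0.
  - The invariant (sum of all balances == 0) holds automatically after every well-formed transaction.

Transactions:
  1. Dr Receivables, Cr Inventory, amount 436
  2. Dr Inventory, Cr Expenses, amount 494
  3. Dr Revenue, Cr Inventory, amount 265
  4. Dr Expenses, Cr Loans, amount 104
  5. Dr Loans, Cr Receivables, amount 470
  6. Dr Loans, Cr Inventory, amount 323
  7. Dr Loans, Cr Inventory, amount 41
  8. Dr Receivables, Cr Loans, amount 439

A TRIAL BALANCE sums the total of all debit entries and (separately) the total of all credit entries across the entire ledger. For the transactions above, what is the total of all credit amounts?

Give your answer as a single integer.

Answer: 2572

Derivation:
Txn 1: credit+=436
Txn 2: credit+=494
Txn 3: credit+=265
Txn 4: credit+=104
Txn 5: credit+=470
Txn 6: credit+=323
Txn 7: credit+=41
Txn 8: credit+=439
Total credits = 2572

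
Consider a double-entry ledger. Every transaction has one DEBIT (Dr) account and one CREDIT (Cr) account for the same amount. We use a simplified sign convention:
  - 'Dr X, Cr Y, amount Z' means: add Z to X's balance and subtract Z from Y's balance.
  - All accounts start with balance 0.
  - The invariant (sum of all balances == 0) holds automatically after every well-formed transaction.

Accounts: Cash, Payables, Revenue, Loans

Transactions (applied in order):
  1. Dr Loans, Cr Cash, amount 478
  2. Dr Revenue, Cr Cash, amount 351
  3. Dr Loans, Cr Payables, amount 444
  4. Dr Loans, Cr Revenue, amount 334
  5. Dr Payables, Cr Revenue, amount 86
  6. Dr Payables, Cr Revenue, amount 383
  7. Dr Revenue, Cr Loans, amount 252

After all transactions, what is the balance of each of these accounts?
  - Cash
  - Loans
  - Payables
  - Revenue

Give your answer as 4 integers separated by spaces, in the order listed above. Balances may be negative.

After txn 1 (Dr Loans, Cr Cash, amount 478): Cash=-478 Loans=478
After txn 2 (Dr Revenue, Cr Cash, amount 351): Cash=-829 Loans=478 Revenue=351
After txn 3 (Dr Loans, Cr Payables, amount 444): Cash=-829 Loans=922 Payables=-444 Revenue=351
After txn 4 (Dr Loans, Cr Revenue, amount 334): Cash=-829 Loans=1256 Payables=-444 Revenue=17
After txn 5 (Dr Payables, Cr Revenue, amount 86): Cash=-829 Loans=1256 Payables=-358 Revenue=-69
After txn 6 (Dr Payables, Cr Revenue, amount 383): Cash=-829 Loans=1256 Payables=25 Revenue=-452
After txn 7 (Dr Revenue, Cr Loans, amount 252): Cash=-829 Loans=1004 Payables=25 Revenue=-200

Answer: -829 1004 25 -200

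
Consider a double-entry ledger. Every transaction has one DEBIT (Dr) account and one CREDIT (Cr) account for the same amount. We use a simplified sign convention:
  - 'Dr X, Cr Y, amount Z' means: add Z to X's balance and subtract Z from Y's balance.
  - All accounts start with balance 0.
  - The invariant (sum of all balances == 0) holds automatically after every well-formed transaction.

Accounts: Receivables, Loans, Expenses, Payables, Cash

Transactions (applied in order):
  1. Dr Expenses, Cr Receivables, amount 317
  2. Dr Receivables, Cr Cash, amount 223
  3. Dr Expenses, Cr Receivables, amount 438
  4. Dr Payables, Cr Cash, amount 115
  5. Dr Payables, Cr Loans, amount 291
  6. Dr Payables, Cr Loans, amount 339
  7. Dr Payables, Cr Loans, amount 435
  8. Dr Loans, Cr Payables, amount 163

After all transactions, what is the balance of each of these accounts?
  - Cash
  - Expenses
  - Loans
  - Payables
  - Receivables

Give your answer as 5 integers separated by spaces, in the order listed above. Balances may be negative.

After txn 1 (Dr Expenses, Cr Receivables, amount 317): Expenses=317 Receivables=-317
After txn 2 (Dr Receivables, Cr Cash, amount 223): Cash=-223 Expenses=317 Receivables=-94
After txn 3 (Dr Expenses, Cr Receivables, amount 438): Cash=-223 Expenses=755 Receivables=-532
After txn 4 (Dr Payables, Cr Cash, amount 115): Cash=-338 Expenses=755 Payables=115 Receivables=-532
After txn 5 (Dr Payables, Cr Loans, amount 291): Cash=-338 Expenses=755 Loans=-291 Payables=406 Receivables=-532
After txn 6 (Dr Payables, Cr Loans, amount 339): Cash=-338 Expenses=755 Loans=-630 Payables=745 Receivables=-532
After txn 7 (Dr Payables, Cr Loans, amount 435): Cash=-338 Expenses=755 Loans=-1065 Payables=1180 Receivables=-532
After txn 8 (Dr Loans, Cr Payables, amount 163): Cash=-338 Expenses=755 Loans=-902 Payables=1017 Receivables=-532

Answer: -338 755 -902 1017 -532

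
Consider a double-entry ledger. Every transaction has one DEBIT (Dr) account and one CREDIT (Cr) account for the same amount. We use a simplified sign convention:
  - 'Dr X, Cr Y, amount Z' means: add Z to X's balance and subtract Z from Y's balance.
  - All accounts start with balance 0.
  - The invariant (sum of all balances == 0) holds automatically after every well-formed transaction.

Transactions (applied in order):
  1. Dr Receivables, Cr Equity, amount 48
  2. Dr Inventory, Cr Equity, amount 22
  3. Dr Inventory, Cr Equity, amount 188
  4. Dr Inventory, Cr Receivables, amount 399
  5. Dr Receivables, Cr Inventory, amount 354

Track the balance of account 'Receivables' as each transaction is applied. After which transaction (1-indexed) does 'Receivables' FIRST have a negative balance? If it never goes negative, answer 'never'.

Answer: 4

Derivation:
After txn 1: Receivables=48
After txn 2: Receivables=48
After txn 3: Receivables=48
After txn 4: Receivables=-351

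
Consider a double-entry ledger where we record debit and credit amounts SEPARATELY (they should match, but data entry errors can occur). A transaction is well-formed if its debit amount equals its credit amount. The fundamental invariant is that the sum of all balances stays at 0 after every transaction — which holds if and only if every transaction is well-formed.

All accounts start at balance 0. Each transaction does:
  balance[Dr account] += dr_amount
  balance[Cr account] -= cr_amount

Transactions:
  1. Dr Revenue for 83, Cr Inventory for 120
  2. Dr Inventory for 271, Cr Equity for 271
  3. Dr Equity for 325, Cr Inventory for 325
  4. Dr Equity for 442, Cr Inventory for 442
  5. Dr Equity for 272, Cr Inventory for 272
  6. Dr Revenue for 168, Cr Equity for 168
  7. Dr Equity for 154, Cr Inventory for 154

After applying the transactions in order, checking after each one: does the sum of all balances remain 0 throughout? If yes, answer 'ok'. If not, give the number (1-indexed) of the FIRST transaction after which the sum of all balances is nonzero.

Answer: 1

Derivation:
After txn 1: dr=83 cr=120 sum_balances=-37
After txn 2: dr=271 cr=271 sum_balances=-37
After txn 3: dr=325 cr=325 sum_balances=-37
After txn 4: dr=442 cr=442 sum_balances=-37
After txn 5: dr=272 cr=272 sum_balances=-37
After txn 6: dr=168 cr=168 sum_balances=-37
After txn 7: dr=154 cr=154 sum_balances=-37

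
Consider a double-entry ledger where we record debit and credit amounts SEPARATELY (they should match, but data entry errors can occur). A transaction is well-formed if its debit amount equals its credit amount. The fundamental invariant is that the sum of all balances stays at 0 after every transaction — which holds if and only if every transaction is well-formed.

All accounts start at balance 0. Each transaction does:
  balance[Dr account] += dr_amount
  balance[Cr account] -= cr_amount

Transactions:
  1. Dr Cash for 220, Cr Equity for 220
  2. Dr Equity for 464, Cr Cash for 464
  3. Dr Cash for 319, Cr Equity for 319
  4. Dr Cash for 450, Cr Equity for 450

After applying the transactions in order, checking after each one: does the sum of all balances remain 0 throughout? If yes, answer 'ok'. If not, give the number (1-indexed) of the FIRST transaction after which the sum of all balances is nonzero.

After txn 1: dr=220 cr=220 sum_balances=0
After txn 2: dr=464 cr=464 sum_balances=0
After txn 3: dr=319 cr=319 sum_balances=0
After txn 4: dr=450 cr=450 sum_balances=0

Answer: ok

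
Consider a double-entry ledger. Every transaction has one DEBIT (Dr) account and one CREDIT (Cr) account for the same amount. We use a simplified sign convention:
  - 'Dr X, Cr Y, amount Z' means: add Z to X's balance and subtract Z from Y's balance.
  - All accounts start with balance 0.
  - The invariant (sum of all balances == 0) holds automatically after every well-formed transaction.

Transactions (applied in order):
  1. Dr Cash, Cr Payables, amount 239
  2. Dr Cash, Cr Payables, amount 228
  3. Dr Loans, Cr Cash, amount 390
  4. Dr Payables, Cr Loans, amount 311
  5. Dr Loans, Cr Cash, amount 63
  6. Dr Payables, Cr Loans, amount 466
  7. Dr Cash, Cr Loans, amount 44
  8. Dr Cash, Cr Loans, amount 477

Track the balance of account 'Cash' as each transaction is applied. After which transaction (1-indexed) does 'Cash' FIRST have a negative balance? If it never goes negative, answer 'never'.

After txn 1: Cash=239
After txn 2: Cash=467
After txn 3: Cash=77
After txn 4: Cash=77
After txn 5: Cash=14
After txn 6: Cash=14
After txn 7: Cash=58
After txn 8: Cash=535

Answer: never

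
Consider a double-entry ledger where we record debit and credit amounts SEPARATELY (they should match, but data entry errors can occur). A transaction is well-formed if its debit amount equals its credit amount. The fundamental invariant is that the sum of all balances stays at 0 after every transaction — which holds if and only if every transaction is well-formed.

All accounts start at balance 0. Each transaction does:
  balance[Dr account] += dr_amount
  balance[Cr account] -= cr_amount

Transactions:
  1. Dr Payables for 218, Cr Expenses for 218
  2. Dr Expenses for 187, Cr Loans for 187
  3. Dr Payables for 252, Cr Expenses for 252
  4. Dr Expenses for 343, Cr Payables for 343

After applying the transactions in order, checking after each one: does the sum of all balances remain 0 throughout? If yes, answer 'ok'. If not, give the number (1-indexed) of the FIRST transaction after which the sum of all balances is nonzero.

Answer: ok

Derivation:
After txn 1: dr=218 cr=218 sum_balances=0
After txn 2: dr=187 cr=187 sum_balances=0
After txn 3: dr=252 cr=252 sum_balances=0
After txn 4: dr=343 cr=343 sum_balances=0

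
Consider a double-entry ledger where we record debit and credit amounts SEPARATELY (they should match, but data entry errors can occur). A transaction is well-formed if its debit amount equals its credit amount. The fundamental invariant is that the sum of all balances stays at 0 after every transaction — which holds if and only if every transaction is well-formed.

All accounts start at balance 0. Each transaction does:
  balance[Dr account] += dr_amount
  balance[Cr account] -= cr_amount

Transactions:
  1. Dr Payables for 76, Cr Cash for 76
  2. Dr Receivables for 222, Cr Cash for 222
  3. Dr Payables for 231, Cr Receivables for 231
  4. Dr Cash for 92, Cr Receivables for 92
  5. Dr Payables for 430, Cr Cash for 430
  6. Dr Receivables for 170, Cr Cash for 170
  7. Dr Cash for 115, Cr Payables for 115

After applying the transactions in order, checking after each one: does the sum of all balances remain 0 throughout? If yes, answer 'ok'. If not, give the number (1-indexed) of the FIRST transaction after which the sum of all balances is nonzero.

Answer: ok

Derivation:
After txn 1: dr=76 cr=76 sum_balances=0
After txn 2: dr=222 cr=222 sum_balances=0
After txn 3: dr=231 cr=231 sum_balances=0
After txn 4: dr=92 cr=92 sum_balances=0
After txn 5: dr=430 cr=430 sum_balances=0
After txn 6: dr=170 cr=170 sum_balances=0
After txn 7: dr=115 cr=115 sum_balances=0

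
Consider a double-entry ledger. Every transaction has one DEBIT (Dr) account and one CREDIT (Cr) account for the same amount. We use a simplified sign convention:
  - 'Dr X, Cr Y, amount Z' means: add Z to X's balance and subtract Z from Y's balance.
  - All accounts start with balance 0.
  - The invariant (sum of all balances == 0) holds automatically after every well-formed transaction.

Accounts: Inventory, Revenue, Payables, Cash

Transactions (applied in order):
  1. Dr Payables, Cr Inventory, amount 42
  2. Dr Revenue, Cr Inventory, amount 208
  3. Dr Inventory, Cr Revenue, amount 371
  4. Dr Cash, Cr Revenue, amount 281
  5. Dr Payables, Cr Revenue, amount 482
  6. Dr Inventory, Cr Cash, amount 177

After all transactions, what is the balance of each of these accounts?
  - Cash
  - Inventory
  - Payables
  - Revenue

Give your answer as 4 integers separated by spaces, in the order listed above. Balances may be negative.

Answer: 104 298 524 -926

Derivation:
After txn 1 (Dr Payables, Cr Inventory, amount 42): Inventory=-42 Payables=42
After txn 2 (Dr Revenue, Cr Inventory, amount 208): Inventory=-250 Payables=42 Revenue=208
After txn 3 (Dr Inventory, Cr Revenue, amount 371): Inventory=121 Payables=42 Revenue=-163
After txn 4 (Dr Cash, Cr Revenue, amount 281): Cash=281 Inventory=121 Payables=42 Revenue=-444
After txn 5 (Dr Payables, Cr Revenue, amount 482): Cash=281 Inventory=121 Payables=524 Revenue=-926
After txn 6 (Dr Inventory, Cr Cash, amount 177): Cash=104 Inventory=298 Payables=524 Revenue=-926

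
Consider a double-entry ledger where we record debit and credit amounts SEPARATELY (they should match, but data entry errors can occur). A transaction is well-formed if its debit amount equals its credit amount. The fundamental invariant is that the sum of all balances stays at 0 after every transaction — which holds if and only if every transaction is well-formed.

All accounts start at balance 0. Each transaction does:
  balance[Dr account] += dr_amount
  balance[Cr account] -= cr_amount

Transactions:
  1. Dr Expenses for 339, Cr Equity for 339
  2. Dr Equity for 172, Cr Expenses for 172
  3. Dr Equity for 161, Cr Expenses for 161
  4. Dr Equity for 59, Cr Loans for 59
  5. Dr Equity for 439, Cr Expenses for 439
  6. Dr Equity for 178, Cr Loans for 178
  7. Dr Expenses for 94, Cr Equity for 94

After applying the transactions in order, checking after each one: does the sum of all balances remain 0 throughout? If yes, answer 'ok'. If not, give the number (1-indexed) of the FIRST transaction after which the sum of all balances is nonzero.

Answer: ok

Derivation:
After txn 1: dr=339 cr=339 sum_balances=0
After txn 2: dr=172 cr=172 sum_balances=0
After txn 3: dr=161 cr=161 sum_balances=0
After txn 4: dr=59 cr=59 sum_balances=0
After txn 5: dr=439 cr=439 sum_balances=0
After txn 6: dr=178 cr=178 sum_balances=0
After txn 7: dr=94 cr=94 sum_balances=0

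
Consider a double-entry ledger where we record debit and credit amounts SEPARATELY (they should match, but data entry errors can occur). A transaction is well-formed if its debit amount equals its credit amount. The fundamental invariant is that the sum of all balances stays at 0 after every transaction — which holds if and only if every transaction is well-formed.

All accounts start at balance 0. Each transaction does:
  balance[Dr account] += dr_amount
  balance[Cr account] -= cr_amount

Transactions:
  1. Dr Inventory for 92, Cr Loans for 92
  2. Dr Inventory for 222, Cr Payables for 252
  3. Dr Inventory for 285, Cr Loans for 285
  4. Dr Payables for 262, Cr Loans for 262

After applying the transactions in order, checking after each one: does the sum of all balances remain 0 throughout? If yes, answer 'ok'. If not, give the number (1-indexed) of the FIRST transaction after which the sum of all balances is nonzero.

Answer: 2

Derivation:
After txn 1: dr=92 cr=92 sum_balances=0
After txn 2: dr=222 cr=252 sum_balances=-30
After txn 3: dr=285 cr=285 sum_balances=-30
After txn 4: dr=262 cr=262 sum_balances=-30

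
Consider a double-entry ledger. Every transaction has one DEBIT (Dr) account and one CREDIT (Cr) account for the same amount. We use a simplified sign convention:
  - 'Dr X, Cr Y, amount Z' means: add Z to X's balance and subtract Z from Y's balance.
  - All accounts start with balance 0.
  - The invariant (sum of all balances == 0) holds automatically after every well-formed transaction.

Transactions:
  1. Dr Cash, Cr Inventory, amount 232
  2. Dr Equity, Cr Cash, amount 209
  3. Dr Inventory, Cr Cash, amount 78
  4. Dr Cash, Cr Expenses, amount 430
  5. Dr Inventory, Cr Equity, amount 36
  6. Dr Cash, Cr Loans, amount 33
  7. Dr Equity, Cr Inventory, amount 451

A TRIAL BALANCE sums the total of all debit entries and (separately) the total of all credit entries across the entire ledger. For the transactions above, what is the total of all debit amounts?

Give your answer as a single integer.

Txn 1: debit+=232
Txn 2: debit+=209
Txn 3: debit+=78
Txn 4: debit+=430
Txn 5: debit+=36
Txn 6: debit+=33
Txn 7: debit+=451
Total debits = 1469

Answer: 1469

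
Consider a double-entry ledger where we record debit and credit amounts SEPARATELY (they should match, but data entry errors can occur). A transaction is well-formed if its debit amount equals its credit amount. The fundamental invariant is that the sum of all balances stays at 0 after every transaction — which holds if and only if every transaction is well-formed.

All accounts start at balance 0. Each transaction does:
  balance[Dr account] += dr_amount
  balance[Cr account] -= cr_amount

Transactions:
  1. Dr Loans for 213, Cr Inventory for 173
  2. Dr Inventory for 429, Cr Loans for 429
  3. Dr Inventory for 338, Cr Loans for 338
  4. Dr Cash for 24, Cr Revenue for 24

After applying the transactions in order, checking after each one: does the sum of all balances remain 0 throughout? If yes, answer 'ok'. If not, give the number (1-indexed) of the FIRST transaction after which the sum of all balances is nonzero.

After txn 1: dr=213 cr=173 sum_balances=40
After txn 2: dr=429 cr=429 sum_balances=40
After txn 3: dr=338 cr=338 sum_balances=40
After txn 4: dr=24 cr=24 sum_balances=40

Answer: 1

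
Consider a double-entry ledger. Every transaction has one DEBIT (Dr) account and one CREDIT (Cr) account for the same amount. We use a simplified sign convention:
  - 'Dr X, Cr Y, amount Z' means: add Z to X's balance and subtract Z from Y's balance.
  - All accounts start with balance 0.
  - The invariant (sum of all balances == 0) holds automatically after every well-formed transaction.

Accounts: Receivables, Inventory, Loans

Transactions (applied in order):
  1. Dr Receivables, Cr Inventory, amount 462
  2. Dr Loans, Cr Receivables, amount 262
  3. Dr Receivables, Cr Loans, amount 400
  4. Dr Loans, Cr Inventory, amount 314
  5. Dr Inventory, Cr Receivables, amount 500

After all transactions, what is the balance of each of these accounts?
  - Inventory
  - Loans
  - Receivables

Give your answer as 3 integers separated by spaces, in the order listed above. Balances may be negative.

Answer: -276 176 100

Derivation:
After txn 1 (Dr Receivables, Cr Inventory, amount 462): Inventory=-462 Receivables=462
After txn 2 (Dr Loans, Cr Receivables, amount 262): Inventory=-462 Loans=262 Receivables=200
After txn 3 (Dr Receivables, Cr Loans, amount 400): Inventory=-462 Loans=-138 Receivables=600
After txn 4 (Dr Loans, Cr Inventory, amount 314): Inventory=-776 Loans=176 Receivables=600
After txn 5 (Dr Inventory, Cr Receivables, amount 500): Inventory=-276 Loans=176 Receivables=100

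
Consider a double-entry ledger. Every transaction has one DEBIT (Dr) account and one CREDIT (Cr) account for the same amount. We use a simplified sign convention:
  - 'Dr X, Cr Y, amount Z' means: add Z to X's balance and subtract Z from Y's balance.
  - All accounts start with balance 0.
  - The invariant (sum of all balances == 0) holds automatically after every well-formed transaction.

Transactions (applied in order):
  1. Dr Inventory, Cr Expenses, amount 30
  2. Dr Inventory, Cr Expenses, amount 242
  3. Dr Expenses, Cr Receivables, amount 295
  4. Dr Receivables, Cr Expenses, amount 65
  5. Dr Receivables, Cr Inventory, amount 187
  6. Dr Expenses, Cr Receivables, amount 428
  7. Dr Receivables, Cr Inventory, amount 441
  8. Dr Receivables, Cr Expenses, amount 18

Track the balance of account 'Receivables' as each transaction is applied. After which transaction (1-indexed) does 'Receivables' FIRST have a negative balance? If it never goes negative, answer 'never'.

Answer: 3

Derivation:
After txn 1: Receivables=0
After txn 2: Receivables=0
After txn 3: Receivables=-295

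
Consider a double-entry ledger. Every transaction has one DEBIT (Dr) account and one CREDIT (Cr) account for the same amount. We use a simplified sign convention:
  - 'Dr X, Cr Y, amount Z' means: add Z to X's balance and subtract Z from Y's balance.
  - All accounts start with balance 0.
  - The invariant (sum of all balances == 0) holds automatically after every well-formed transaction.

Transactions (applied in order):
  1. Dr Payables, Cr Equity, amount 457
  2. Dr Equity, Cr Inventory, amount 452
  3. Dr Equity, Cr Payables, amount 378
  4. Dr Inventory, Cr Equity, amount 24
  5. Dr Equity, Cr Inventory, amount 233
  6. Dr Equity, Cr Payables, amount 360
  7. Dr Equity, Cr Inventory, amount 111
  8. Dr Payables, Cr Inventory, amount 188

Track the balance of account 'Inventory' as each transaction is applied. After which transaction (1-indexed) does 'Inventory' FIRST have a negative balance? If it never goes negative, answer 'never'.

After txn 1: Inventory=0
After txn 2: Inventory=-452

Answer: 2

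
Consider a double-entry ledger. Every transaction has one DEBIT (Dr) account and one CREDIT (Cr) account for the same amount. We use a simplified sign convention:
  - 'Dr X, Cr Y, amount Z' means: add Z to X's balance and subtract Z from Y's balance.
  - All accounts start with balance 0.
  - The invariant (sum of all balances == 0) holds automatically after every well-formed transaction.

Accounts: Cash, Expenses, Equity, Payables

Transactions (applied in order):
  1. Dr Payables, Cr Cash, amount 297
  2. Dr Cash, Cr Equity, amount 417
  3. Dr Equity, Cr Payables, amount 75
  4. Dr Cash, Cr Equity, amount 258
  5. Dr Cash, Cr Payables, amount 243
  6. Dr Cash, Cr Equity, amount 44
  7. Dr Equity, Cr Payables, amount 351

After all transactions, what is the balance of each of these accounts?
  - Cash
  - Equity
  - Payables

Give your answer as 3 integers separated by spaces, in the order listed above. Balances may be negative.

After txn 1 (Dr Payables, Cr Cash, amount 297): Cash=-297 Payables=297
After txn 2 (Dr Cash, Cr Equity, amount 417): Cash=120 Equity=-417 Payables=297
After txn 3 (Dr Equity, Cr Payables, amount 75): Cash=120 Equity=-342 Payables=222
After txn 4 (Dr Cash, Cr Equity, amount 258): Cash=378 Equity=-600 Payables=222
After txn 5 (Dr Cash, Cr Payables, amount 243): Cash=621 Equity=-600 Payables=-21
After txn 6 (Dr Cash, Cr Equity, amount 44): Cash=665 Equity=-644 Payables=-21
After txn 7 (Dr Equity, Cr Payables, amount 351): Cash=665 Equity=-293 Payables=-372

Answer: 665 -293 -372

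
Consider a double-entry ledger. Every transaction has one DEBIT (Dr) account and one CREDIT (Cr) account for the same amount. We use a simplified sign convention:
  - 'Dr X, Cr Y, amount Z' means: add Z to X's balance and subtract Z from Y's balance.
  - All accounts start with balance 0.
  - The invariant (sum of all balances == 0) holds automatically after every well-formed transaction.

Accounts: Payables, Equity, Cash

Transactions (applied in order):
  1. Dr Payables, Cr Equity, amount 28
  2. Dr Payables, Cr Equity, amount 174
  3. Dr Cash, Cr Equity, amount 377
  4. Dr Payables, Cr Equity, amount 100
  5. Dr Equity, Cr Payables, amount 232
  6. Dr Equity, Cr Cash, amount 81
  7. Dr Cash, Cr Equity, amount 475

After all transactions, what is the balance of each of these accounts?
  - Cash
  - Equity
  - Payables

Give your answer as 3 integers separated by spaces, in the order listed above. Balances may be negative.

After txn 1 (Dr Payables, Cr Equity, amount 28): Equity=-28 Payables=28
After txn 2 (Dr Payables, Cr Equity, amount 174): Equity=-202 Payables=202
After txn 3 (Dr Cash, Cr Equity, amount 377): Cash=377 Equity=-579 Payables=202
After txn 4 (Dr Payables, Cr Equity, amount 100): Cash=377 Equity=-679 Payables=302
After txn 5 (Dr Equity, Cr Payables, amount 232): Cash=377 Equity=-447 Payables=70
After txn 6 (Dr Equity, Cr Cash, amount 81): Cash=296 Equity=-366 Payables=70
After txn 7 (Dr Cash, Cr Equity, amount 475): Cash=771 Equity=-841 Payables=70

Answer: 771 -841 70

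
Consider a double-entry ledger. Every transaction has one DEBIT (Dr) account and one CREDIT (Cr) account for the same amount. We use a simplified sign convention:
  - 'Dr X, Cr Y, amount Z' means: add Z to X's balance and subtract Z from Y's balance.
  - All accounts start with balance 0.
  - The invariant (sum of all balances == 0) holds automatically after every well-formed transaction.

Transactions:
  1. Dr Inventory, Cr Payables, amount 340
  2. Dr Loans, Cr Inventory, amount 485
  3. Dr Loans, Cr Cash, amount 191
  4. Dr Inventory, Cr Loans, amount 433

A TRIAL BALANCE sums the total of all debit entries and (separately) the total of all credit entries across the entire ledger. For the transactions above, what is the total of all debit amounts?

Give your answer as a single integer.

Answer: 1449

Derivation:
Txn 1: debit+=340
Txn 2: debit+=485
Txn 3: debit+=191
Txn 4: debit+=433
Total debits = 1449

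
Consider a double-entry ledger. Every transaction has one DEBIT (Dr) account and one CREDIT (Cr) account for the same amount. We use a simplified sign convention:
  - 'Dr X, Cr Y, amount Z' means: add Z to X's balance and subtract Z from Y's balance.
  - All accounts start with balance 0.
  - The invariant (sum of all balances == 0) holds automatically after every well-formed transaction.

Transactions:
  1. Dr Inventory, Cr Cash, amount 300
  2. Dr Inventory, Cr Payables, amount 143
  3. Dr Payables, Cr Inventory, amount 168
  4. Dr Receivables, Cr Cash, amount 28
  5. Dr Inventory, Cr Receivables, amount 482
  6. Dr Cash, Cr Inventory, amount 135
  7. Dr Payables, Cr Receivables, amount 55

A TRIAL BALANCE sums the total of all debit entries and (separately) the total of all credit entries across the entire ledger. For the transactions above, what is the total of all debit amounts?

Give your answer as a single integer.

Answer: 1311

Derivation:
Txn 1: debit+=300
Txn 2: debit+=143
Txn 3: debit+=168
Txn 4: debit+=28
Txn 5: debit+=482
Txn 6: debit+=135
Txn 7: debit+=55
Total debits = 1311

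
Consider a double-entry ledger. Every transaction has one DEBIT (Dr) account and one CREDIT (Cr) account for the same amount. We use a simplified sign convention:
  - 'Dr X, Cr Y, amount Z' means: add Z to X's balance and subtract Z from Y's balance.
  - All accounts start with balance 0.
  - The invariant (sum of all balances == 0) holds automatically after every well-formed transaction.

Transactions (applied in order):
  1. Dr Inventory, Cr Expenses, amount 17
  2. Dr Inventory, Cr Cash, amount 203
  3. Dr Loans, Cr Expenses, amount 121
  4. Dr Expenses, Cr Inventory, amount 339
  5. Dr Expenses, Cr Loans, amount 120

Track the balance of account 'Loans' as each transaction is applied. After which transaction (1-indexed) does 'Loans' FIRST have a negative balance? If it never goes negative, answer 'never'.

Answer: never

Derivation:
After txn 1: Loans=0
After txn 2: Loans=0
After txn 3: Loans=121
After txn 4: Loans=121
After txn 5: Loans=1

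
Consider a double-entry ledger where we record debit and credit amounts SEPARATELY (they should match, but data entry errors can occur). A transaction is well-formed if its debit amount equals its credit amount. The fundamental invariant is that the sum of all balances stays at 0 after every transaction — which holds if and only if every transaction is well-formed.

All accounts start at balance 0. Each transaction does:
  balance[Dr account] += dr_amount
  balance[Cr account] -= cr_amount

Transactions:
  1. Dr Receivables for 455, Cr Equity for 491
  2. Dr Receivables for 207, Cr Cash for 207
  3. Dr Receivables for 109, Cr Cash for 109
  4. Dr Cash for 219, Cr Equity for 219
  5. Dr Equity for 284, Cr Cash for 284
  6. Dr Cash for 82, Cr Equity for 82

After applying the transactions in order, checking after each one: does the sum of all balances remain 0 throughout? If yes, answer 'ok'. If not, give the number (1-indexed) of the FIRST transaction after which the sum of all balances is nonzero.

After txn 1: dr=455 cr=491 sum_balances=-36
After txn 2: dr=207 cr=207 sum_balances=-36
After txn 3: dr=109 cr=109 sum_balances=-36
After txn 4: dr=219 cr=219 sum_balances=-36
After txn 5: dr=284 cr=284 sum_balances=-36
After txn 6: dr=82 cr=82 sum_balances=-36

Answer: 1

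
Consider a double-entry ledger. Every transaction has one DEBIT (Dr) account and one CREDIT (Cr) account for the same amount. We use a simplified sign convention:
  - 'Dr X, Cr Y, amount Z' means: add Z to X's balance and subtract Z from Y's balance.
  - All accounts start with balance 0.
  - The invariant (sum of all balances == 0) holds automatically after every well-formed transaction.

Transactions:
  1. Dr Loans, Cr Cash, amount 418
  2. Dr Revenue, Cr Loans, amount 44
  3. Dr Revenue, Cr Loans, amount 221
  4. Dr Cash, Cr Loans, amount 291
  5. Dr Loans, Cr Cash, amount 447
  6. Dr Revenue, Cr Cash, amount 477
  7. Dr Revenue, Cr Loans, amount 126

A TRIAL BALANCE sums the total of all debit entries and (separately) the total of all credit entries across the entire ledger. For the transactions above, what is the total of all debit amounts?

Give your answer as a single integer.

Txn 1: debit+=418
Txn 2: debit+=44
Txn 3: debit+=221
Txn 4: debit+=291
Txn 5: debit+=447
Txn 6: debit+=477
Txn 7: debit+=126
Total debits = 2024

Answer: 2024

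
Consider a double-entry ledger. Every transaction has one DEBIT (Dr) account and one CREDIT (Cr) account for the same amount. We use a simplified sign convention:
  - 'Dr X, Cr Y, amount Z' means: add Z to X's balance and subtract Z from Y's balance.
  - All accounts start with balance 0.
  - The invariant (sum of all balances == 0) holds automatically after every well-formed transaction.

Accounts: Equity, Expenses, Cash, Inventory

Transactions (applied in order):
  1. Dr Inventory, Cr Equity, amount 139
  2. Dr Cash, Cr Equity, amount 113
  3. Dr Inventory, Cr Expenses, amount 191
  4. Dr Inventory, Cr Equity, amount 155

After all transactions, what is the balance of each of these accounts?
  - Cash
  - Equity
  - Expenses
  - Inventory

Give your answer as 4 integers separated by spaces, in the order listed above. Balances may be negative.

Answer: 113 -407 -191 485

Derivation:
After txn 1 (Dr Inventory, Cr Equity, amount 139): Equity=-139 Inventory=139
After txn 2 (Dr Cash, Cr Equity, amount 113): Cash=113 Equity=-252 Inventory=139
After txn 3 (Dr Inventory, Cr Expenses, amount 191): Cash=113 Equity=-252 Expenses=-191 Inventory=330
After txn 4 (Dr Inventory, Cr Equity, amount 155): Cash=113 Equity=-407 Expenses=-191 Inventory=485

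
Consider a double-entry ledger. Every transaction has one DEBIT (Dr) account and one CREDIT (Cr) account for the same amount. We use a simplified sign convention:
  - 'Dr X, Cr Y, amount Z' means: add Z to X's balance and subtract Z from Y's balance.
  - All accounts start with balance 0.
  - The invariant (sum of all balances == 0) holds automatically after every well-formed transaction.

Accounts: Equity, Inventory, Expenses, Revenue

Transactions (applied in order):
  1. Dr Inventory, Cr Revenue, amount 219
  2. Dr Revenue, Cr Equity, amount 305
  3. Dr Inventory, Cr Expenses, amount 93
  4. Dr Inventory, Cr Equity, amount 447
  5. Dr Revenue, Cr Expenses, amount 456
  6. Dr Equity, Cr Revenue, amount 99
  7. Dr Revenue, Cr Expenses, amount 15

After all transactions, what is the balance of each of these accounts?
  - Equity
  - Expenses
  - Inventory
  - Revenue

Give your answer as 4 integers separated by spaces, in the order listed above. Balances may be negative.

Answer: -653 -564 759 458

Derivation:
After txn 1 (Dr Inventory, Cr Revenue, amount 219): Inventory=219 Revenue=-219
After txn 2 (Dr Revenue, Cr Equity, amount 305): Equity=-305 Inventory=219 Revenue=86
After txn 3 (Dr Inventory, Cr Expenses, amount 93): Equity=-305 Expenses=-93 Inventory=312 Revenue=86
After txn 4 (Dr Inventory, Cr Equity, amount 447): Equity=-752 Expenses=-93 Inventory=759 Revenue=86
After txn 5 (Dr Revenue, Cr Expenses, amount 456): Equity=-752 Expenses=-549 Inventory=759 Revenue=542
After txn 6 (Dr Equity, Cr Revenue, amount 99): Equity=-653 Expenses=-549 Inventory=759 Revenue=443
After txn 7 (Dr Revenue, Cr Expenses, amount 15): Equity=-653 Expenses=-564 Inventory=759 Revenue=458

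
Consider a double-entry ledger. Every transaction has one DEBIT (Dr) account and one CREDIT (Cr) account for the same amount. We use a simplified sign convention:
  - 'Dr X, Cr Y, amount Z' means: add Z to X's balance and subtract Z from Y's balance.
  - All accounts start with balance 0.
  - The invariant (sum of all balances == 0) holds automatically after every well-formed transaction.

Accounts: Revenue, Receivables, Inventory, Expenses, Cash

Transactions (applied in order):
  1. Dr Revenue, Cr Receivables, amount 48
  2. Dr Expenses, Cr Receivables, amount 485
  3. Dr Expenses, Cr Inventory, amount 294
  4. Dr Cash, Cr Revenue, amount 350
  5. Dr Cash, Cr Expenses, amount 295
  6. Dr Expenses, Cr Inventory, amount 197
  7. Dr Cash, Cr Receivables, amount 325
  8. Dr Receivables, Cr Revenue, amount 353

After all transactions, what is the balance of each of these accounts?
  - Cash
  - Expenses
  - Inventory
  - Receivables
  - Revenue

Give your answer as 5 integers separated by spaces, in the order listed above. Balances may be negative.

Answer: 970 681 -491 -505 -655

Derivation:
After txn 1 (Dr Revenue, Cr Receivables, amount 48): Receivables=-48 Revenue=48
After txn 2 (Dr Expenses, Cr Receivables, amount 485): Expenses=485 Receivables=-533 Revenue=48
After txn 3 (Dr Expenses, Cr Inventory, amount 294): Expenses=779 Inventory=-294 Receivables=-533 Revenue=48
After txn 4 (Dr Cash, Cr Revenue, amount 350): Cash=350 Expenses=779 Inventory=-294 Receivables=-533 Revenue=-302
After txn 5 (Dr Cash, Cr Expenses, amount 295): Cash=645 Expenses=484 Inventory=-294 Receivables=-533 Revenue=-302
After txn 6 (Dr Expenses, Cr Inventory, amount 197): Cash=645 Expenses=681 Inventory=-491 Receivables=-533 Revenue=-302
After txn 7 (Dr Cash, Cr Receivables, amount 325): Cash=970 Expenses=681 Inventory=-491 Receivables=-858 Revenue=-302
After txn 8 (Dr Receivables, Cr Revenue, amount 353): Cash=970 Expenses=681 Inventory=-491 Receivables=-505 Revenue=-655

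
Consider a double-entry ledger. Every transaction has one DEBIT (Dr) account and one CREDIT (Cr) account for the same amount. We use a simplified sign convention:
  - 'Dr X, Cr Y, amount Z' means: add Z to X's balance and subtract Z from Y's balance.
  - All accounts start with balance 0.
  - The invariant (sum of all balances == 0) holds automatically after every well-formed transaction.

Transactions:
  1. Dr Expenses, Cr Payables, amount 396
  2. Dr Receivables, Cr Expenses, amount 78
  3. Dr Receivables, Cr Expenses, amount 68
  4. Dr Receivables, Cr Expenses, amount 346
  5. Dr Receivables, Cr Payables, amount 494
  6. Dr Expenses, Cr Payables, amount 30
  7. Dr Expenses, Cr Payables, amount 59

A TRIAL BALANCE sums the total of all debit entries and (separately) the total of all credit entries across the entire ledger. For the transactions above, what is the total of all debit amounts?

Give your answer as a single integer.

Answer: 1471

Derivation:
Txn 1: debit+=396
Txn 2: debit+=78
Txn 3: debit+=68
Txn 4: debit+=346
Txn 5: debit+=494
Txn 6: debit+=30
Txn 7: debit+=59
Total debits = 1471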